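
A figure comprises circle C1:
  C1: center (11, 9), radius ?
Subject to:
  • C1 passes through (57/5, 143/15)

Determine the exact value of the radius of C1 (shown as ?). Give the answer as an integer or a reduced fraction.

2/3

1. [C1∋P]  r_C1² − 4/9 = 0  ⇒  r_C1 = 2/3 (r>0 drops 1)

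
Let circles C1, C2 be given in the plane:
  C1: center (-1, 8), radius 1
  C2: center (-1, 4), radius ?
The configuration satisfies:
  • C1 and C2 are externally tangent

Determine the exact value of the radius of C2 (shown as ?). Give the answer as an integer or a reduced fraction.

3

1. [ext C1·C2]  r_C2² + 2r_C2 − 15 = 0  ⇒  r_C2 = 3 (r>0 drops 1)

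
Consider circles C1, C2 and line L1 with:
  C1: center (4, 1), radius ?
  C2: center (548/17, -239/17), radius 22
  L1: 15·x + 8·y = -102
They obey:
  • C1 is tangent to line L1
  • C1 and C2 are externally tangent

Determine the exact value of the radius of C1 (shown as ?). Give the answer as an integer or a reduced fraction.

1. [C1‖L1]  r_C1² − 100 = 0  ⇒  r_C1 = 10 (r>0 drops 1)
2. [ext C1·C2]  r_C1² + 44r_C1 − 540 = 0  ⇒  r_C1 = 10 (r>0 drops 1)

10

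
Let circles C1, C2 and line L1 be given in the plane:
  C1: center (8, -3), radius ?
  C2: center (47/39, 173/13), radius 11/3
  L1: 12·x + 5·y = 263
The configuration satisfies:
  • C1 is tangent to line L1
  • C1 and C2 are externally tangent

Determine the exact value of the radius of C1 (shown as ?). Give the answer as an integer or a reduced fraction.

1. [C1‖L1]  r_C1² − 196 = 0  ⇒  r_C1 = 14 (r>0 drops 1)
2. [ext C1·C2]  r_C1² + (22/3)r_C1 − 896/3 = 0  ⇒  r_C1 = 14 (r>0 drops 1)

14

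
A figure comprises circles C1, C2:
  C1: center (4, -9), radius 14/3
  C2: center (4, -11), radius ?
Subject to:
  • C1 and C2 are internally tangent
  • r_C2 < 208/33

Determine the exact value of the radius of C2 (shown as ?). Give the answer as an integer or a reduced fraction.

1. [int C1,C2]  r_C2² − (28/3)r_C2 + 160/9 = 0  ⇒  r_C2 = 8/3 or 20/3
2. given r_C2 < 208/33: keep 8/3

8/3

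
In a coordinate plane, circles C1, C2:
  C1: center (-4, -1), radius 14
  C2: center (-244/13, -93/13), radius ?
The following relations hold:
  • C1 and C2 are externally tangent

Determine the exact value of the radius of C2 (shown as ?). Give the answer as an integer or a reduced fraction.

1. [ext C1·C2]  r_C2² + 28r_C2 − 60 = 0  ⇒  r_C2 = 2 (r>0 drops 1)

2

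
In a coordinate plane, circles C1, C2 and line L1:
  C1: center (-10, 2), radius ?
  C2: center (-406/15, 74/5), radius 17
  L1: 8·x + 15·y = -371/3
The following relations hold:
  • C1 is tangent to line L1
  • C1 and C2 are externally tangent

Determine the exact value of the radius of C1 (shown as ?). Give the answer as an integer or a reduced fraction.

13/3

1. [C1‖L1]  r_C1² − 169/9 = 0  ⇒  r_C1 = 13/3 (r>0 drops 1)
2. [ext C1·C2]  r_C1² + 34r_C1 − 1495/9 = 0  ⇒  r_C1 = 13/3 (r>0 drops 1)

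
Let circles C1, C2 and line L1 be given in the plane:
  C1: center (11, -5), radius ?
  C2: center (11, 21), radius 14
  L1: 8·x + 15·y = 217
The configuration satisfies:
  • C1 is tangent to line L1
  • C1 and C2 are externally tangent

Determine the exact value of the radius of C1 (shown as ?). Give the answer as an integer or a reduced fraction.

1. [C1‖L1]  r_C1² − 144 = 0  ⇒  r_C1 = 12 (r>0 drops 1)
2. [ext C1·C2]  r_C1² + 28r_C1 − 480 = 0  ⇒  r_C1 = 12 (r>0 drops 1)

12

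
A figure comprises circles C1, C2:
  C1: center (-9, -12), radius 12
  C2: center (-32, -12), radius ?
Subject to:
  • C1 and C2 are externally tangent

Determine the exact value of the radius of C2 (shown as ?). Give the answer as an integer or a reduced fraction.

1. [ext C1·C2]  r_C2² + 24r_C2 − 385 = 0  ⇒  r_C2 = 11 (r>0 drops 1)

11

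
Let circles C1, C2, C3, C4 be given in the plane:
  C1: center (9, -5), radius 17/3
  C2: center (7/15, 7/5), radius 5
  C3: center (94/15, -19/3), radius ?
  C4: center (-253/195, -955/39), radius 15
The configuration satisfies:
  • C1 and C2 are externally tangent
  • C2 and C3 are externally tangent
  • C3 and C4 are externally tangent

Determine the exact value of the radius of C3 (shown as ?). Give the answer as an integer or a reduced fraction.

14/3

1. [ext C2·C3]  r_C3² + 10r_C3 − 616/9 = 0  ⇒  r_C3 = 14/3 (r>0 drops 1)
2. [ext C3·C4]  r_C3² + 30r_C3 − 1456/9 = 0  ⇒  r_C3 = 14/3 (r>0 drops 1)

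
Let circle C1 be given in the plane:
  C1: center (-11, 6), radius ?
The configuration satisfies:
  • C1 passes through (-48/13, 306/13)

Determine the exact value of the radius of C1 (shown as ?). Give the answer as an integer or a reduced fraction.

1. [C1∋P]  r_C1² − 361 = 0  ⇒  r_C1 = 19 (r>0 drops 1)

19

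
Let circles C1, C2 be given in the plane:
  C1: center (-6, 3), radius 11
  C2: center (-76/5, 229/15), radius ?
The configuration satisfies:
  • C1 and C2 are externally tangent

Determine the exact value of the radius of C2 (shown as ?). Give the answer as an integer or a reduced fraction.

13/3

1. [ext C1·C2]  r_C2² + 22r_C2 − 1027/9 = 0  ⇒  r_C2 = 13/3 (r>0 drops 1)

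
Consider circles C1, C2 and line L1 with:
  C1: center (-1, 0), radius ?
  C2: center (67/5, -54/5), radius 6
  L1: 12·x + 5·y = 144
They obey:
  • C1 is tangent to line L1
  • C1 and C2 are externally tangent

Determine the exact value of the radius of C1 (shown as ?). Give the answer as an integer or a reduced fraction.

1. [C1‖L1]  r_C1² − 144 = 0  ⇒  r_C1 = 12 (r>0 drops 1)
2. [ext C1·C2]  r_C1² + 12r_C1 − 288 = 0  ⇒  r_C1 = 12 (r>0 drops 1)

12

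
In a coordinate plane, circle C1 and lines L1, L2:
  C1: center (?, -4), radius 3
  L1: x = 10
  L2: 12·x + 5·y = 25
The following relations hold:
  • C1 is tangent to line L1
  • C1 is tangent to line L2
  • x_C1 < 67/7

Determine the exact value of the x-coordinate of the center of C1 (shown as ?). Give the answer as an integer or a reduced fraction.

7

1. [C1‖L1]  x_C1² − 20x_C1 + 91 = 0  ⇒  x_C1 = 7 or 13
2. [C1‖L2]  x_C1² − (15/2)x_C1 + 7/2 = 0  ⇒  x_C1 = 1/2 or 7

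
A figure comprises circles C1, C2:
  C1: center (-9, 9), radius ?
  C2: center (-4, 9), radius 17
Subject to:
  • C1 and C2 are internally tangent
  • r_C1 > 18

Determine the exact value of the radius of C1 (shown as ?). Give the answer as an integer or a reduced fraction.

22

1. [int C1,C2]  r_C1² − 34r_C1 + 264 = 0  ⇒  r_C1 = 12 or 22
2. given r_C1 > 18: keep 22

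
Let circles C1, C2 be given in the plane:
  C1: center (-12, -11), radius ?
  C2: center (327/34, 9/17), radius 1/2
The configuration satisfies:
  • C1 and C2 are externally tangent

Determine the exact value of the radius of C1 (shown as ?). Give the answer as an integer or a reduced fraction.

24

1. [ext C1·C2]  r_C1² + 1r_C1 − 600 = 0  ⇒  r_C1 = 24 (r>0 drops 1)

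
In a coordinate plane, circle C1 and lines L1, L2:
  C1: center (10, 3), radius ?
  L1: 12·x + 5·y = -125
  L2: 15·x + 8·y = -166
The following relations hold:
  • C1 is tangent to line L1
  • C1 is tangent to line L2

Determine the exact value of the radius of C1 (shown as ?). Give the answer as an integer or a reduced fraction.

20

1. [C1‖L1]  r_C1² − 400 = 0  ⇒  r_C1 = 20 (r>0 drops 1)
2. [C1‖L2]  r_C1² − 400 = 0  ⇒  r_C1 = 20 (r>0 drops 1)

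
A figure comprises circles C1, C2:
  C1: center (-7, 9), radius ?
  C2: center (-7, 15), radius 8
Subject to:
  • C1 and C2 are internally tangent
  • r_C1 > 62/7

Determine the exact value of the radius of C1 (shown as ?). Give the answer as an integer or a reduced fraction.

1. [int C1,C2]  r_C1² − 16r_C1 + 28 = 0  ⇒  r_C1 = 2 or 14
2. given r_C1 > 62/7: keep 14

14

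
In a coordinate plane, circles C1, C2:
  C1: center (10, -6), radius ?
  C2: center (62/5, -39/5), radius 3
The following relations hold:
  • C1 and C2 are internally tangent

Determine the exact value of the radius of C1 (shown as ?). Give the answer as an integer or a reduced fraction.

6

1. [int C1,C2]  r_C1² − 6r_C1 = 0  ⇒  r_C1 = 6 (r>0 drops 1)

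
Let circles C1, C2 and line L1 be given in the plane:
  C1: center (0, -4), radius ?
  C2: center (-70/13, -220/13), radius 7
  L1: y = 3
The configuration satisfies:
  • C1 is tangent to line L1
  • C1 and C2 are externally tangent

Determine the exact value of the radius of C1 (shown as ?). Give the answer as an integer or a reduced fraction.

1. [C1‖L1]  r_C1² − 49 = 0  ⇒  r_C1 = 7 (r>0 drops 1)
2. [ext C1·C2]  r_C1² + 14r_C1 − 147 = 0  ⇒  r_C1 = 7 (r>0 drops 1)

7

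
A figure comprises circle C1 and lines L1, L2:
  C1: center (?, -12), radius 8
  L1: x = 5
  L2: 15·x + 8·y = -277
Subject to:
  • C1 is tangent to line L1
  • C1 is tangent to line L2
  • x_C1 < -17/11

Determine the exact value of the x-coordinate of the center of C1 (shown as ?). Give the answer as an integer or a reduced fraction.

1. [C1‖L1]  x_C1² − 10x_C1 − 39 = 0  ⇒  x_C1 = -3 or 13
2. [C1‖L2]  x_C1² + (362/15)x_C1 + 317/5 = 0  ⇒  x_C1 = -317/15 or -3

-3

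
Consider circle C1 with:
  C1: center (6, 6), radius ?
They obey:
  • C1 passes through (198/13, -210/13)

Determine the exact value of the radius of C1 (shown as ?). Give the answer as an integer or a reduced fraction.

1. [C1∋P]  r_C1² − 576 = 0  ⇒  r_C1 = 24 (r>0 drops 1)

24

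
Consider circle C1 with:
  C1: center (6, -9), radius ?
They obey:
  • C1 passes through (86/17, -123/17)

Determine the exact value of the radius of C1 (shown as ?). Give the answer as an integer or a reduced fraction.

1. [C1∋P]  r_C1² − 4 = 0  ⇒  r_C1 = 2 (r>0 drops 1)

2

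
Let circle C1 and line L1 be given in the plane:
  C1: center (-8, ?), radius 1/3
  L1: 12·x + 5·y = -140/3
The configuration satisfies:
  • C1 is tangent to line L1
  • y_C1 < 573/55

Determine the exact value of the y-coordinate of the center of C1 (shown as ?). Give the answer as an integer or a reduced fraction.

1. [C1‖L1]  y_C1² − (296/15)y_C1 + 483/5 = 0  ⇒  y_C1 = 9 or 161/15
2. given y_C1 < 573/55: keep 9

9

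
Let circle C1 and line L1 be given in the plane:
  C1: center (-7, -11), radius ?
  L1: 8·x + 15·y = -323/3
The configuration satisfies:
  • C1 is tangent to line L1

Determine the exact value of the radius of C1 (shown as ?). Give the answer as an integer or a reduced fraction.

1. [C1‖L1]  r_C1² − 400/9 = 0  ⇒  r_C1 = 20/3 (r>0 drops 1)

20/3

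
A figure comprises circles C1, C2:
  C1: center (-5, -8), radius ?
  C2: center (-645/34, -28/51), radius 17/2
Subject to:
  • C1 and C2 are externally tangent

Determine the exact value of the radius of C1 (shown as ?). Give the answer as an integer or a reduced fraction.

22/3

1. [ext C1·C2]  r_C1² + 17r_C1 − 1606/9 = 0  ⇒  r_C1 = 22/3 (r>0 drops 1)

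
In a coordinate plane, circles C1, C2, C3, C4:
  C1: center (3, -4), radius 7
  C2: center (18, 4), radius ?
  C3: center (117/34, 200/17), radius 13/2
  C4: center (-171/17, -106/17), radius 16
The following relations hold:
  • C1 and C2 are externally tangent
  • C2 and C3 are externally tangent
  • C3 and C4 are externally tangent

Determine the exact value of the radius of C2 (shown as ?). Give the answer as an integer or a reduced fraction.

1. [ext C1·C2]  r_C2² + 14r_C2 − 240 = 0  ⇒  r_C2 = 10 (r>0 drops 1)
2. [ext C2·C3]  r_C2² + 13r_C2 − 230 = 0  ⇒  r_C2 = 10 (r>0 drops 1)

10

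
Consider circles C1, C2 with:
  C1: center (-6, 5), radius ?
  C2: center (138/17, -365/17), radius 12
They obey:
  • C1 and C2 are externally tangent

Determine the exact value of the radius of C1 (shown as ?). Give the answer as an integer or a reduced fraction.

18

1. [ext C1·C2]  r_C1² + 24r_C1 − 756 = 0  ⇒  r_C1 = 18 (r>0 drops 1)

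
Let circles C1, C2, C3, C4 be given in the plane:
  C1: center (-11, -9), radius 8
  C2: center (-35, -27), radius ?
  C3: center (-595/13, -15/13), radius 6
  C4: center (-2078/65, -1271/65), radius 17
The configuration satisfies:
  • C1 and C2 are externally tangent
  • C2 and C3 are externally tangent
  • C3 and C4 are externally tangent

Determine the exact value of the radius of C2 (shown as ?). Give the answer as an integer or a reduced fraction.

1. [ext C1·C2]  r_C2² + 16r_C2 − 836 = 0  ⇒  r_C2 = 22 (r>0 drops 1)
2. [ext C2·C3]  r_C2² + 12r_C2 − 748 = 0  ⇒  r_C2 = 22 (r>0 drops 1)

22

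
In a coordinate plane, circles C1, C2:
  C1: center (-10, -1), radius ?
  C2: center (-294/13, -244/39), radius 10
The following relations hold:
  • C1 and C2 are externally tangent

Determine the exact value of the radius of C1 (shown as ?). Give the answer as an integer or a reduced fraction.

1. [ext C1·C2]  r_C1² + 20r_C1 − 781/9 = 0  ⇒  r_C1 = 11/3 (r>0 drops 1)

11/3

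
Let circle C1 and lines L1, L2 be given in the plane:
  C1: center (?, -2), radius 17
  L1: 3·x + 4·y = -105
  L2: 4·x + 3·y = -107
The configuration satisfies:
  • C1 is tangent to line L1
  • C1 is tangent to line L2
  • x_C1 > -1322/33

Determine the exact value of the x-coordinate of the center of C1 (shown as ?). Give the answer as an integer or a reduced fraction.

1. [C1‖L1]  x_C1² + (194/3)x_C1 + 728/3 = 0  ⇒  x_C1 = -182/3 or -4
2. [C1‖L2]  x_C1² + (101/2)x_C1 + 186 = 0  ⇒  x_C1 = -93/2 or -4

-4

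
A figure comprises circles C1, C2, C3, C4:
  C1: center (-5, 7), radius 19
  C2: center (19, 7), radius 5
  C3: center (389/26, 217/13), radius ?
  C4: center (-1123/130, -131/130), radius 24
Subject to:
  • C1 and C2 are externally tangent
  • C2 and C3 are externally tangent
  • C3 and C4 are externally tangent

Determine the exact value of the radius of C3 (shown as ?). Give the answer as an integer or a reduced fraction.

1. [ext C2·C3]  r_C3² + 10r_C3 − 341/4 = 0  ⇒  r_C3 = 11/2 (r>0 drops 1)
2. [ext C3·C4]  r_C3² + 48r_C3 − 1177/4 = 0  ⇒  r_C3 = 11/2 (r>0 drops 1)

11/2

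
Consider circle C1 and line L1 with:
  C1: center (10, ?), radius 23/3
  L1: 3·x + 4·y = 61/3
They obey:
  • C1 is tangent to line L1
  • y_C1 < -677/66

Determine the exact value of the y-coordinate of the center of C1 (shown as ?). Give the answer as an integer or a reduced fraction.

-12

1. [C1‖L1]  y_C1² + (29/6)y_C1 − 86 = 0  ⇒  y_C1 = -12 or 43/6
2. given y_C1 < -677/66: keep -12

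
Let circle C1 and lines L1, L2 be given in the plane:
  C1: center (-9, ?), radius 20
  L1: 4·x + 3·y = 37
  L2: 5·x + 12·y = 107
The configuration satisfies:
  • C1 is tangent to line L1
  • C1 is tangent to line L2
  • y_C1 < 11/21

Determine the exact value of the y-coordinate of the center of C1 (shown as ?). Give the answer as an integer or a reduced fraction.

1. [C1‖L1]  y_C1² − (146/3)y_C1 − 519 = 0  ⇒  y_C1 = -9 or 173/3
2. [C1‖L2]  y_C1² − (76/3)y_C1 − 309 = 0  ⇒  y_C1 = -9 or 103/3

-9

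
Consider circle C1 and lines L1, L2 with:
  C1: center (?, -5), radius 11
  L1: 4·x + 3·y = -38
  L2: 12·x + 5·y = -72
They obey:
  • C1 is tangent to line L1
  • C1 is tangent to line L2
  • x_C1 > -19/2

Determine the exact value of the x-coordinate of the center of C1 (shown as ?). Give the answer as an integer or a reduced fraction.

8

1. [C1‖L1]  x_C1² + (23/2)x_C1 − 156 = 0  ⇒  x_C1 = -39/2 or 8
2. [C1‖L2]  x_C1² + (47/6)x_C1 − 380/3 = 0  ⇒  x_C1 = -95/6 or 8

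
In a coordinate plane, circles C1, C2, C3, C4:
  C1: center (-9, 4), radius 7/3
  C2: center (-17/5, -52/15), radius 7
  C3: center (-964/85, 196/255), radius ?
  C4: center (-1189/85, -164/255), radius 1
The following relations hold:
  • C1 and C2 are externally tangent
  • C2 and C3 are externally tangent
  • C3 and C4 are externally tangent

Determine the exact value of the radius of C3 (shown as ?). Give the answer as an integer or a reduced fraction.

2

1. [ext C2·C3]  r_C3² + 14r_C3 − 32 = 0  ⇒  r_C3 = 2 (r>0 drops 1)
2. [ext C3·C4]  r_C3² + 2r_C3 − 8 = 0  ⇒  r_C3 = 2 (r>0 drops 1)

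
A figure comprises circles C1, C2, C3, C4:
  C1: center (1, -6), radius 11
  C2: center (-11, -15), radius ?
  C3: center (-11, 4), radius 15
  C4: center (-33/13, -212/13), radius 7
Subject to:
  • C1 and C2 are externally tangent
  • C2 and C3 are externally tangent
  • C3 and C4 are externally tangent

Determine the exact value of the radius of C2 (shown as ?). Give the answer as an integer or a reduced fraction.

1. [ext C1·C2]  r_C2² + 22r_C2 − 104 = 0  ⇒  r_C2 = 4 (r>0 drops 1)
2. [ext C2·C3]  r_C2² + 30r_C2 − 136 = 0  ⇒  r_C2 = 4 (r>0 drops 1)

4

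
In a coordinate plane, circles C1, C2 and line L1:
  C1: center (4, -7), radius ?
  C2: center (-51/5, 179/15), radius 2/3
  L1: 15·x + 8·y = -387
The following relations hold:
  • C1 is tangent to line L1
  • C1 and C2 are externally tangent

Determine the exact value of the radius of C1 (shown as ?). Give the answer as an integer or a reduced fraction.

1. [C1‖L1]  r_C1² − 529 = 0  ⇒  r_C1 = 23 (r>0 drops 1)
2. [ext C1·C2]  r_C1² + (4/3)r_C1 − 1679/3 = 0  ⇒  r_C1 = 23 (r>0 drops 1)

23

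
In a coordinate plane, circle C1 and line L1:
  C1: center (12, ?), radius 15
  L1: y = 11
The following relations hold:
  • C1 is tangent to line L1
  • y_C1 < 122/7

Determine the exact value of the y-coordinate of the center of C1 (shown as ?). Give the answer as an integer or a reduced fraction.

1. [C1‖L1]  y_C1² − 22y_C1 − 104 = 0  ⇒  y_C1 = -4 or 26
2. given y_C1 < 122/7: keep -4

-4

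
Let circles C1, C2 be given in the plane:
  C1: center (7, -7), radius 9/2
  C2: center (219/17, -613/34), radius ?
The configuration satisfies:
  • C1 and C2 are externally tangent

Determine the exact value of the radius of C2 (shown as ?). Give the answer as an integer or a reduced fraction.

1. [ext C1·C2]  r_C2² + 9r_C2 − 136 = 0  ⇒  r_C2 = 8 (r>0 drops 1)

8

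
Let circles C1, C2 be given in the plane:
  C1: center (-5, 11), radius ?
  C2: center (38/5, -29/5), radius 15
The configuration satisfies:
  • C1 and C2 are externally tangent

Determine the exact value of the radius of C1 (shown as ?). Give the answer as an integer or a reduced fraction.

6

1. [ext C1·C2]  r_C1² + 30r_C1 − 216 = 0  ⇒  r_C1 = 6 (r>0 drops 1)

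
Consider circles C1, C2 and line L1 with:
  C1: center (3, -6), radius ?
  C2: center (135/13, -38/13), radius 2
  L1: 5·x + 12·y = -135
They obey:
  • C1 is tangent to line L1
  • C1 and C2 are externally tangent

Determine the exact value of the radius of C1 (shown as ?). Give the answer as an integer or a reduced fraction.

6

1. [C1‖L1]  r_C1² − 36 = 0  ⇒  r_C1 = 6 (r>0 drops 1)
2. [ext C1·C2]  r_C1² + 4r_C1 − 60 = 0  ⇒  r_C1 = 6 (r>0 drops 1)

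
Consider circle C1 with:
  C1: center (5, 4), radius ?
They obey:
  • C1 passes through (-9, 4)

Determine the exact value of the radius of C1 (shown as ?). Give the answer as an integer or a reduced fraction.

14

1. [C1∋P]  r_C1² − 196 = 0  ⇒  r_C1 = 14 (r>0 drops 1)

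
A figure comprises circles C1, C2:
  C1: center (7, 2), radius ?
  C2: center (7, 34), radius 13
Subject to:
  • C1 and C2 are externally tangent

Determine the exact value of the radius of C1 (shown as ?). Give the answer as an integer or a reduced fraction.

1. [ext C1·C2]  r_C1² + 26r_C1 − 855 = 0  ⇒  r_C1 = 19 (r>0 drops 1)

19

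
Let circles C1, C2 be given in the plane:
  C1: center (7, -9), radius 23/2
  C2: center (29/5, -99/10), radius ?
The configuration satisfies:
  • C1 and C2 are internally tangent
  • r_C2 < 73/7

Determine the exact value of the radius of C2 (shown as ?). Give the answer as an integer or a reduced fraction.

10

1. [int C1,C2]  r_C2² − 23r_C2 + 130 = 0  ⇒  r_C2 = 10 or 13
2. given r_C2 < 73/7: keep 10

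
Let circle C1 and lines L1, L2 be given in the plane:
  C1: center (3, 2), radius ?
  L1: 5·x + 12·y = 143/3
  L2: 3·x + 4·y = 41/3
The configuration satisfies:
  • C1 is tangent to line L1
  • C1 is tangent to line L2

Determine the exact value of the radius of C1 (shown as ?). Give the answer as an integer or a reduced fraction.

2/3

1. [C1‖L1]  r_C1² − 4/9 = 0  ⇒  r_C1 = 2/3 (r>0 drops 1)
2. [C1‖L2]  r_C1² − 4/9 = 0  ⇒  r_C1 = 2/3 (r>0 drops 1)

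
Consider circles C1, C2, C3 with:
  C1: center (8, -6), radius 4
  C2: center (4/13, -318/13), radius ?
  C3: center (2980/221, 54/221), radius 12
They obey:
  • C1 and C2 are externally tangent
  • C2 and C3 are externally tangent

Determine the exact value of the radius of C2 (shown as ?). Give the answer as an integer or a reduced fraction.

1. [ext C1·C2]  r_C2² + 8r_C2 − 384 = 0  ⇒  r_C2 = 16 (r>0 drops 1)
2. [ext C2·C3]  r_C2² + 24r_C2 − 640 = 0  ⇒  r_C2 = 16 (r>0 drops 1)

16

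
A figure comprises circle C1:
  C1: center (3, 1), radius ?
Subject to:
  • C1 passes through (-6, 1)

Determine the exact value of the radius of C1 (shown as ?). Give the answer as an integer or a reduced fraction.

9

1. [C1∋P]  r_C1² − 81 = 0  ⇒  r_C1 = 9 (r>0 drops 1)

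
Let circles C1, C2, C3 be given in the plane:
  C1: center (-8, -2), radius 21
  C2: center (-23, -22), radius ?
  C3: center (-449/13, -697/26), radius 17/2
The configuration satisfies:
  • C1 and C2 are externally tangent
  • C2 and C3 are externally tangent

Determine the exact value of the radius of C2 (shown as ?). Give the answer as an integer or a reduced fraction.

4

1. [ext C1·C2]  r_C2² + 42r_C2 − 184 = 0  ⇒  r_C2 = 4 (r>0 drops 1)
2. [ext C2·C3]  r_C2² + 17r_C2 − 84 = 0  ⇒  r_C2 = 4 (r>0 drops 1)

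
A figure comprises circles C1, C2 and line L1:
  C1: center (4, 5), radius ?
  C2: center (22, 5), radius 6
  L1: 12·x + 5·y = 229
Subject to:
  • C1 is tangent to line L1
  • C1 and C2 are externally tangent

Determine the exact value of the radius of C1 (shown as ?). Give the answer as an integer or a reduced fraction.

1. [C1‖L1]  r_C1² − 144 = 0  ⇒  r_C1 = 12 (r>0 drops 1)
2. [ext C1·C2]  r_C1² + 12r_C1 − 288 = 0  ⇒  r_C1 = 12 (r>0 drops 1)

12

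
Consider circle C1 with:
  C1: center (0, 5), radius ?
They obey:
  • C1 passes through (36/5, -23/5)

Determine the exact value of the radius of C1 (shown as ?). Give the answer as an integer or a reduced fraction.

12

1. [C1∋P]  r_C1² − 144 = 0  ⇒  r_C1 = 12 (r>0 drops 1)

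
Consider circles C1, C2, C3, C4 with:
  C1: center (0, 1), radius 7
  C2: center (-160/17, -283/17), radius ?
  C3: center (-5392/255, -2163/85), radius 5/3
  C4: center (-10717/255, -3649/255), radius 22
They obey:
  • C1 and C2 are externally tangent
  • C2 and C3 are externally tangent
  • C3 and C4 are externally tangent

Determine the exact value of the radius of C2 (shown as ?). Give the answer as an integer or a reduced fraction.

13

1. [ext C1·C2]  r_C2² + 14r_C2 − 351 = 0  ⇒  r_C2 = 13 (r>0 drops 1)
2. [ext C2·C3]  r_C2² + (10/3)r_C2 − 637/3 = 0  ⇒  r_C2 = 13 (r>0 drops 1)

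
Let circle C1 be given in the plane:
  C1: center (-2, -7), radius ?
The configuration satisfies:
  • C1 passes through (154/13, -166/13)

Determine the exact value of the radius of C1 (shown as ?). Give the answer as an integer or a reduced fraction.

1. [C1∋P]  r_C1² − 225 = 0  ⇒  r_C1 = 15 (r>0 drops 1)

15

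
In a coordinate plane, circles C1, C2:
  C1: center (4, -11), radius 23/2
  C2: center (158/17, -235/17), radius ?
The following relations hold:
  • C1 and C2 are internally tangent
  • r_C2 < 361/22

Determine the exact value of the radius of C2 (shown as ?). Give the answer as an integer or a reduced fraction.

11/2

1. [int C1,C2]  r_C2² − 23r_C2 + 385/4 = 0  ⇒  r_C2 = 11/2 or 35/2
2. given r_C2 < 361/22: keep 11/2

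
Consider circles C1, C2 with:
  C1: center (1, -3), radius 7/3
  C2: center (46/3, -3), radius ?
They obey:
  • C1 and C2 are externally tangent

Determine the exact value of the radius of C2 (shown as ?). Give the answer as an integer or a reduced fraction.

1. [ext C1·C2]  r_C2² + (14/3)r_C2 − 200 = 0  ⇒  r_C2 = 12 (r>0 drops 1)

12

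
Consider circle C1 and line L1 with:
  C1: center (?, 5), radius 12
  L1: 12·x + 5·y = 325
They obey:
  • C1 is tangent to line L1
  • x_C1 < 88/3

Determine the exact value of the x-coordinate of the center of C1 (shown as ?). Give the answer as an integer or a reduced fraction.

1. [C1‖L1]  x_C1² − 50x_C1 + 456 = 0  ⇒  x_C1 = 12 or 38
2. given x_C1 < 88/3: keep 12

12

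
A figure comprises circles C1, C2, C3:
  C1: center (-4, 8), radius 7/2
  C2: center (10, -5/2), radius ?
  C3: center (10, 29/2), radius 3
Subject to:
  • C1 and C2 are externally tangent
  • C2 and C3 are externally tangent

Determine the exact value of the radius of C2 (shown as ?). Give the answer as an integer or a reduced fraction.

1. [ext C1·C2]  r_C2² + 7r_C2 − 294 = 0  ⇒  r_C2 = 14 (r>0 drops 1)
2. [ext C2·C3]  r_C2² + 6r_C2 − 280 = 0  ⇒  r_C2 = 14 (r>0 drops 1)

14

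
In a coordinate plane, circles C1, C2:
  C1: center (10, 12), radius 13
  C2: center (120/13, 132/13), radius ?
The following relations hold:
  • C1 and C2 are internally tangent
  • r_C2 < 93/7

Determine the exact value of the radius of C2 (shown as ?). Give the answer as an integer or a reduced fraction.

11

1. [int C1,C2]  r_C2² − 26r_C2 + 165 = 0  ⇒  r_C2 = 11 or 15
2. given r_C2 < 93/7: keep 11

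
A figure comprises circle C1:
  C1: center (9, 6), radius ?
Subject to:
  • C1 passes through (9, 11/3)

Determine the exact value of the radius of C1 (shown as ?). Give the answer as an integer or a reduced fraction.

1. [C1∋P]  r_C1² − 49/9 = 0  ⇒  r_C1 = 7/3 (r>0 drops 1)

7/3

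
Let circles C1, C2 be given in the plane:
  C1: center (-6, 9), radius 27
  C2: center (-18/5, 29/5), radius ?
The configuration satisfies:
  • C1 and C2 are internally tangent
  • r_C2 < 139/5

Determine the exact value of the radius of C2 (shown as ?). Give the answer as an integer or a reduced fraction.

23

1. [int C1,C2]  r_C2² − 54r_C2 + 713 = 0  ⇒  r_C2 = 23 or 31
2. given r_C2 < 139/5: keep 23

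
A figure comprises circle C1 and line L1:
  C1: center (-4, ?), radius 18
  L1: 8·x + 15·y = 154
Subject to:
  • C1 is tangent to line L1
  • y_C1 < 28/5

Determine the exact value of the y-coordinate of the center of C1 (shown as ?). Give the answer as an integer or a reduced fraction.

1. [C1‖L1]  y_C1² − (124/5)y_C1 − 1312/5 = 0  ⇒  y_C1 = -8 or 164/5
2. given y_C1 < 28/5: keep -8

-8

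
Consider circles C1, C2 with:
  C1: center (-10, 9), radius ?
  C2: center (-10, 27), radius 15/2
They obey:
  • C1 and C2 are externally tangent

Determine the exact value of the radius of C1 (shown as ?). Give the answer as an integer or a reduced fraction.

21/2

1. [ext C1·C2]  r_C1² + 15r_C1 − 1071/4 = 0  ⇒  r_C1 = 21/2 (r>0 drops 1)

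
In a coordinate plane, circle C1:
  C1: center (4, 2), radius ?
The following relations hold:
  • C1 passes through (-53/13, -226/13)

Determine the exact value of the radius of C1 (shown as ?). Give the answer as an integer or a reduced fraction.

21

1. [C1∋P]  r_C1² − 441 = 0  ⇒  r_C1 = 21 (r>0 drops 1)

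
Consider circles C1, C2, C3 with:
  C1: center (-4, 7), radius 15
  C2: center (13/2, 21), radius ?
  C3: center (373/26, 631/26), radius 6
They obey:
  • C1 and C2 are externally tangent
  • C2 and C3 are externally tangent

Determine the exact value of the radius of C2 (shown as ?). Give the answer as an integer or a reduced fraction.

5/2

1. [ext C1·C2]  r_C2² + 30r_C2 − 325/4 = 0  ⇒  r_C2 = 5/2 (r>0 drops 1)
2. [ext C2·C3]  r_C2² + 12r_C2 − 145/4 = 0  ⇒  r_C2 = 5/2 (r>0 drops 1)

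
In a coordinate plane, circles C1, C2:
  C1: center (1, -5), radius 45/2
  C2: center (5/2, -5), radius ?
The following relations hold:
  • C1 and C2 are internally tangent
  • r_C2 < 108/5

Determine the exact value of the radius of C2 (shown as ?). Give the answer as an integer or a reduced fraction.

1. [int C1,C2]  r_C2² − 45r_C2 + 504 = 0  ⇒  r_C2 = 21 or 24
2. given r_C2 < 108/5: keep 21

21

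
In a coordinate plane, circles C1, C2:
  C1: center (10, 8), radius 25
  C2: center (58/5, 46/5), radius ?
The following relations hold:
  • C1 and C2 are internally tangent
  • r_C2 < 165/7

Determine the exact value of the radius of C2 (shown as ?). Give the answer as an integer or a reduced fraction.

1. [int C1,C2]  r_C2² − 50r_C2 + 621 = 0  ⇒  r_C2 = 23 or 27
2. given r_C2 < 165/7: keep 23

23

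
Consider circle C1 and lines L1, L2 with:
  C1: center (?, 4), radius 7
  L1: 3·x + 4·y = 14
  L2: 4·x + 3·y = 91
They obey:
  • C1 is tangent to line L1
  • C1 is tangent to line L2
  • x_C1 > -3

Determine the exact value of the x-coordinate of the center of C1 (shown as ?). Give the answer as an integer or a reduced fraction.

1. [C1‖L1]  x_C1² + (4/3)x_C1 − 407/3 = 0  ⇒  x_C1 = -37/3 or 11
2. [C1‖L2]  x_C1² − (79/2)x_C1 + 627/2 = 0  ⇒  x_C1 = 11 or 57/2

11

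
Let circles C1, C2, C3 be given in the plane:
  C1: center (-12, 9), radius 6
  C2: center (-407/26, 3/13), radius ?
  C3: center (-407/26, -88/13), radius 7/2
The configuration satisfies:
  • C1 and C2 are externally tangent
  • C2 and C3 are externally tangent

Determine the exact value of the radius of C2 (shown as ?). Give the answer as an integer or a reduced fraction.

7/2

1. [ext C1·C2]  r_C2² + 12r_C2 − 217/4 = 0  ⇒  r_C2 = 7/2 (r>0 drops 1)
2. [ext C2·C3]  r_C2² + 7r_C2 − 147/4 = 0  ⇒  r_C2 = 7/2 (r>0 drops 1)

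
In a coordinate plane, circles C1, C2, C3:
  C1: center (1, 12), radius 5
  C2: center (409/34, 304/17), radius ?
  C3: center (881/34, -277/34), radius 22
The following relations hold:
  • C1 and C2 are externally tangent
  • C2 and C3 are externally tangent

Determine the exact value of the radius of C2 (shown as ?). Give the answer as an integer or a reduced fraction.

15/2

1. [ext C1·C2]  r_C2² + 10r_C2 − 525/4 = 0  ⇒  r_C2 = 15/2 (r>0 drops 1)
2. [ext C2·C3]  r_C2² + 44r_C2 − 1545/4 = 0  ⇒  r_C2 = 15/2 (r>0 drops 1)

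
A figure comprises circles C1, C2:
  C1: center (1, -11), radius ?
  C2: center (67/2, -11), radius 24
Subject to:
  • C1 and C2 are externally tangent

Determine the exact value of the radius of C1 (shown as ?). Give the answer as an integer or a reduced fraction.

17/2

1. [ext C1·C2]  r_C1² + 48r_C1 − 1921/4 = 0  ⇒  r_C1 = 17/2 (r>0 drops 1)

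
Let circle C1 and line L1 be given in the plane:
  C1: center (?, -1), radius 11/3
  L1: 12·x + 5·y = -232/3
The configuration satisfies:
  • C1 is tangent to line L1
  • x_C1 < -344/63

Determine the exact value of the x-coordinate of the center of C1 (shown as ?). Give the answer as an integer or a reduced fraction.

-10

1. [C1‖L1]  x_C1² + (217/18)x_C1 + 185/9 = 0  ⇒  x_C1 = -10 or -37/18
2. given x_C1 < -344/63: keep -10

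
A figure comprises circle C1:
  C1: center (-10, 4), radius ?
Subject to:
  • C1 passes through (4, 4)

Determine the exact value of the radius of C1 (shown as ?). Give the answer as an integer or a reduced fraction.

14

1. [C1∋P]  r_C1² − 196 = 0  ⇒  r_C1 = 14 (r>0 drops 1)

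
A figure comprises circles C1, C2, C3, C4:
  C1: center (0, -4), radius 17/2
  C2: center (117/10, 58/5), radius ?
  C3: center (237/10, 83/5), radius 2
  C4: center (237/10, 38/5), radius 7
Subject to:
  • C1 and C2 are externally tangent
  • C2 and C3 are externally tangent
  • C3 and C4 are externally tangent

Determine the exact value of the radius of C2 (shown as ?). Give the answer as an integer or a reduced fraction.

1. [ext C1·C2]  r_C2² + 17r_C2 − 308 = 0  ⇒  r_C2 = 11 (r>0 drops 1)
2. [ext C2·C3]  r_C2² + 4r_C2 − 165 = 0  ⇒  r_C2 = 11 (r>0 drops 1)

11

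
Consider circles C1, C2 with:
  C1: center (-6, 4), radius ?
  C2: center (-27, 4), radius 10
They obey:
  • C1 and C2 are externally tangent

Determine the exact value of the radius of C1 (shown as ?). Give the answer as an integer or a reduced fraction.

1. [ext C1·C2]  r_C1² + 20r_C1 − 341 = 0  ⇒  r_C1 = 11 (r>0 drops 1)

11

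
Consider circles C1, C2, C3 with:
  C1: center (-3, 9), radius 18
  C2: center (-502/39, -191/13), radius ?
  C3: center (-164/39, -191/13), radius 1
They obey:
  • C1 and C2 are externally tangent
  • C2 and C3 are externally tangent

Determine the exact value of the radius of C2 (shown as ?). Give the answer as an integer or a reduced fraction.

1. [ext C1·C2]  r_C2² + 36r_C2 − 3013/9 = 0  ⇒  r_C2 = 23/3 (r>0 drops 1)
2. [ext C2·C3]  r_C2² + 2r_C2 − 667/9 = 0  ⇒  r_C2 = 23/3 (r>0 drops 1)

23/3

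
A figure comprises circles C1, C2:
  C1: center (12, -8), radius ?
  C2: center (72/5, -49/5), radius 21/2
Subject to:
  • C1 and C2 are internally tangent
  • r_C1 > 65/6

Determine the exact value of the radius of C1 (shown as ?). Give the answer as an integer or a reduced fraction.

1. [int C1,C2]  r_C1² − 21r_C1 + 405/4 = 0  ⇒  r_C1 = 15/2 or 27/2
2. given r_C1 > 65/6: keep 27/2

27/2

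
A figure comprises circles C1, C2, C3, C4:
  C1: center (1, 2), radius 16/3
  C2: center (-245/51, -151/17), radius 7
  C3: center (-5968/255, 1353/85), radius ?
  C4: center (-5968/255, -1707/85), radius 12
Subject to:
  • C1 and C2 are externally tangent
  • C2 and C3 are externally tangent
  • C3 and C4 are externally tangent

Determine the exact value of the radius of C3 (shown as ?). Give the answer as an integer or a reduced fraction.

24

1. [ext C2·C3]  r_C3² + 14r_C3 − 912 = 0  ⇒  r_C3 = 24 (r>0 drops 1)
2. [ext C3·C4]  r_C3² + 24r_C3 − 1152 = 0  ⇒  r_C3 = 24 (r>0 drops 1)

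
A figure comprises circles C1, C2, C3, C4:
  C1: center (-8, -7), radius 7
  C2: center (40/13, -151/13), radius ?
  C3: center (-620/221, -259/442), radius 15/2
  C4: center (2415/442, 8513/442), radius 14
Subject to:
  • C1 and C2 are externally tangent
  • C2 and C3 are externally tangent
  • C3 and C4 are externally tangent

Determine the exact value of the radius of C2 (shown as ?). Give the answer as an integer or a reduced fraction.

1. [ext C1·C2]  r_C2² + 14r_C2 − 95 = 0  ⇒  r_C2 = 5 (r>0 drops 1)
2. [ext C2·C3]  r_C2² + 15r_C2 − 100 = 0  ⇒  r_C2 = 5 (r>0 drops 1)

5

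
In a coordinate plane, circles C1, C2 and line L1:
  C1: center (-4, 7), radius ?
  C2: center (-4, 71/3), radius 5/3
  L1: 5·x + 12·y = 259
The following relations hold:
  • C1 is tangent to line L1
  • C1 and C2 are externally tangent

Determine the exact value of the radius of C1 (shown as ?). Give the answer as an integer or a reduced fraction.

15

1. [C1‖L1]  r_C1² − 225 = 0  ⇒  r_C1 = 15 (r>0 drops 1)
2. [ext C1·C2]  r_C1² + (10/3)r_C1 − 275 = 0  ⇒  r_C1 = 15 (r>0 drops 1)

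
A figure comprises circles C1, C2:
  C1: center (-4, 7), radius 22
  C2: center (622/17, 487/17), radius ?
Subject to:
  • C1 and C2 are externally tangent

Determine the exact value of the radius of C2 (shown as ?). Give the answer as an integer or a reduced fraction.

24

1. [ext C1·C2]  r_C2² + 44r_C2 − 1632 = 0  ⇒  r_C2 = 24 (r>0 drops 1)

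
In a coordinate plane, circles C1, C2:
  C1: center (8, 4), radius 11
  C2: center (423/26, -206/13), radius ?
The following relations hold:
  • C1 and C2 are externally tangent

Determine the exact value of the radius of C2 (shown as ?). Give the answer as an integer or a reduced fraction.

1. [ext C1·C2]  r_C2² + 22r_C2 − 1365/4 = 0  ⇒  r_C2 = 21/2 (r>0 drops 1)

21/2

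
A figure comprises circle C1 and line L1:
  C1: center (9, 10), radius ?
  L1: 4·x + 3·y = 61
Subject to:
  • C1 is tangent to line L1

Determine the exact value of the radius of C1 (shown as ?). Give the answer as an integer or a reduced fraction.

1

1. [C1‖L1]  r_C1² − 1 = 0  ⇒  r_C1 = 1 (r>0 drops 1)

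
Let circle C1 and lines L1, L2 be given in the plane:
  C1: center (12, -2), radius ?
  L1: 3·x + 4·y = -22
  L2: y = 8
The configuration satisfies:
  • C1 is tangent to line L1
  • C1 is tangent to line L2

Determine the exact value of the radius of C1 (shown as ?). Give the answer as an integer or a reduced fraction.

10

1. [C1‖L1]  r_C1² − 100 = 0  ⇒  r_C1 = 10 (r>0 drops 1)
2. [C1‖L2]  r_C1² − 100 = 0  ⇒  r_C1 = 10 (r>0 drops 1)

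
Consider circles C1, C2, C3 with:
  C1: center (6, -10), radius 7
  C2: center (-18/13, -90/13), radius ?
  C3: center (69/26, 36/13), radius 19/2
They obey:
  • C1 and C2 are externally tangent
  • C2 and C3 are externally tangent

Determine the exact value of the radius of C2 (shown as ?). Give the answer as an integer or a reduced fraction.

1. [ext C1·C2]  r_C2² + 14r_C2 − 15 = 0  ⇒  r_C2 = 1 (r>0 drops 1)
2. [ext C2·C3]  r_C2² + 19r_C2 − 20 = 0  ⇒  r_C2 = 1 (r>0 drops 1)

1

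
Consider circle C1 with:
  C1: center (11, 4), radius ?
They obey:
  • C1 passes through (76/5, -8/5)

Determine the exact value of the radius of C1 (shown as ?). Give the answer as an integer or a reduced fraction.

7

1. [C1∋P]  r_C1² − 49 = 0  ⇒  r_C1 = 7 (r>0 drops 1)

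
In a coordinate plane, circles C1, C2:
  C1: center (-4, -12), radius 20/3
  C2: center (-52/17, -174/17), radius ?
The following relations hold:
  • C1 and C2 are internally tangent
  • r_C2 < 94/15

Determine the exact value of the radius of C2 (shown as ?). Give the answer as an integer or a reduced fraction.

14/3

1. [int C1,C2]  r_C2² − (40/3)r_C2 + 364/9 = 0  ⇒  r_C2 = 14/3 or 26/3
2. given r_C2 < 94/15: keep 14/3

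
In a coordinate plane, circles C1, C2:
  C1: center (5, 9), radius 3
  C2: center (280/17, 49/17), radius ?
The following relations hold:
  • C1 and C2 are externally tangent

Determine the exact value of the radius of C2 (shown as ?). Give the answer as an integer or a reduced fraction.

10

1. [ext C1·C2]  r_C2² + 6r_C2 − 160 = 0  ⇒  r_C2 = 10 (r>0 drops 1)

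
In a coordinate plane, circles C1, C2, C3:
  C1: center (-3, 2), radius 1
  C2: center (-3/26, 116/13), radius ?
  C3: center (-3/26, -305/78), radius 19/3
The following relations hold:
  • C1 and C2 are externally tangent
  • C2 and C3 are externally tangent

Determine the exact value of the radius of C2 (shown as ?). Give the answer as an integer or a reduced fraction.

1. [ext C1·C2]  r_C2² + 2r_C2 − 221/4 = 0  ⇒  r_C2 = 13/2 (r>0 drops 1)
2. [ext C2·C3]  r_C2² + (38/3)r_C2 − 1495/12 = 0  ⇒  r_C2 = 13/2 (r>0 drops 1)

13/2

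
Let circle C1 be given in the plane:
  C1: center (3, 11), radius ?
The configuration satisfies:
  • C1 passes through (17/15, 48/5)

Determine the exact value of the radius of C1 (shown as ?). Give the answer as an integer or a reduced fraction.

1. [C1∋P]  r_C1² − 49/9 = 0  ⇒  r_C1 = 7/3 (r>0 drops 1)

7/3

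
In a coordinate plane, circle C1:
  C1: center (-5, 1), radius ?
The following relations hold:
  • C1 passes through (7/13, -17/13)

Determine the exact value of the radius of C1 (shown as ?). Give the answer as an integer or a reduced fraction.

1. [C1∋P]  r_C1² − 36 = 0  ⇒  r_C1 = 6 (r>0 drops 1)

6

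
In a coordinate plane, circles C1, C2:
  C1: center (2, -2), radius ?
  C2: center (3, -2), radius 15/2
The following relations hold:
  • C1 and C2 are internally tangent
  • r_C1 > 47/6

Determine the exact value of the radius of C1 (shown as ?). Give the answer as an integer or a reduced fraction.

17/2

1. [int C1,C2]  r_C1² − 15r_C1 + 221/4 = 0  ⇒  r_C1 = 13/2 or 17/2
2. given r_C1 > 47/6: keep 17/2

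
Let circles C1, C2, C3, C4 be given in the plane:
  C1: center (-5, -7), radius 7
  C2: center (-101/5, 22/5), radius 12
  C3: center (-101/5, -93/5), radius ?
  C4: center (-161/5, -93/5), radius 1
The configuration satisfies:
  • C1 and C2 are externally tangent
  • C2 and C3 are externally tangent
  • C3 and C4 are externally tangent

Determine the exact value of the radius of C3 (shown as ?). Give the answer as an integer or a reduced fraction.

11

1. [ext C2·C3]  r_C3² + 24r_C3 − 385 = 0  ⇒  r_C3 = 11 (r>0 drops 1)
2. [ext C3·C4]  r_C3² + 2r_C3 − 143 = 0  ⇒  r_C3 = 11 (r>0 drops 1)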